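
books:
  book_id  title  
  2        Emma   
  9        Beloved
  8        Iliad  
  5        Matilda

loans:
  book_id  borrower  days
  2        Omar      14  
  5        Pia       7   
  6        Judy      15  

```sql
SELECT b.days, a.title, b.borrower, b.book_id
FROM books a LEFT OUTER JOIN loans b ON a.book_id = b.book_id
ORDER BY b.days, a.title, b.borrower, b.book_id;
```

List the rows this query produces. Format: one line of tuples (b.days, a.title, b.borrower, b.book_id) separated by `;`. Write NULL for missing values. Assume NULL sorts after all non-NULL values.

(7, Matilda, Pia, 5); (14, Emma, Omar, 2); (NULL, Beloved, NULL, NULL); (NULL, Iliad, NULL, NULL)

LEFT JOIN keeps every row from `books`; unmatched rows get NULL for `loans`'s columns.
Matching on a.book_id = b.book_id.
- a row (book_id=2): matches 1 b row(s) → 1 output row(s).
- a row (book_id=9): no match → kept, b columns NULL.
- a row (book_id=8): no match → kept, b columns NULL.
- a row (book_id=5): matches 1 b row(s) → 1 output row(s).
After projecting and ordering:
b.days | a.title | b.borrower | b.book_id
7 | Matilda | Pia | 5
14 | Emma | Omar | 2
NULL | Beloved | NULL | NULL
NULL | Iliad | NULL | NULL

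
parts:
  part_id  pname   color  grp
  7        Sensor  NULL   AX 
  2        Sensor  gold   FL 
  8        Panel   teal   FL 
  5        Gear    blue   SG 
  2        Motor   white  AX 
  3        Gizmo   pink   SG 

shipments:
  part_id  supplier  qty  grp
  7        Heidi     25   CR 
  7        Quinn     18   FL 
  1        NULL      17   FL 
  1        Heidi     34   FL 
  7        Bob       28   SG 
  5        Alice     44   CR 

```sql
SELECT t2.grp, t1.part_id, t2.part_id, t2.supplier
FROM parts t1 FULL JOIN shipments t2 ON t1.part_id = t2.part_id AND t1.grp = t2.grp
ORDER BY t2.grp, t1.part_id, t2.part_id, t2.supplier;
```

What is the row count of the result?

12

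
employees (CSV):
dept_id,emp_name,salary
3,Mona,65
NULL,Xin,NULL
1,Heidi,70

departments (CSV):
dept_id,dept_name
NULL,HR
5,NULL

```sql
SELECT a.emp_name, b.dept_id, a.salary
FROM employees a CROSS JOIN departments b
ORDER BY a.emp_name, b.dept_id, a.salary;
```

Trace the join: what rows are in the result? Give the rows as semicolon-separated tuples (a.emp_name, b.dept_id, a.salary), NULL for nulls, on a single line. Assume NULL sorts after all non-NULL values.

(Heidi, 5, 70); (Heidi, NULL, 70); (Mona, 5, 65); (Mona, NULL, 65); (Xin, 5, NULL); (Xin, NULL, NULL)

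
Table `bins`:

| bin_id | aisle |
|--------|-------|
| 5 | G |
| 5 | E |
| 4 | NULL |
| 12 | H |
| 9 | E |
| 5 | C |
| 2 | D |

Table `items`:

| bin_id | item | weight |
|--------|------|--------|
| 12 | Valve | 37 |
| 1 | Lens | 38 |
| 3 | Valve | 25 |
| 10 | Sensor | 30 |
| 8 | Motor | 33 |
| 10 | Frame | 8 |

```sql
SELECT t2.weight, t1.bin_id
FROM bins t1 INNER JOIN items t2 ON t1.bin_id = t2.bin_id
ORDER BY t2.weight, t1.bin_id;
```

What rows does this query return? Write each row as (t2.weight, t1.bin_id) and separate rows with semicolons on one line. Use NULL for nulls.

(37, 12)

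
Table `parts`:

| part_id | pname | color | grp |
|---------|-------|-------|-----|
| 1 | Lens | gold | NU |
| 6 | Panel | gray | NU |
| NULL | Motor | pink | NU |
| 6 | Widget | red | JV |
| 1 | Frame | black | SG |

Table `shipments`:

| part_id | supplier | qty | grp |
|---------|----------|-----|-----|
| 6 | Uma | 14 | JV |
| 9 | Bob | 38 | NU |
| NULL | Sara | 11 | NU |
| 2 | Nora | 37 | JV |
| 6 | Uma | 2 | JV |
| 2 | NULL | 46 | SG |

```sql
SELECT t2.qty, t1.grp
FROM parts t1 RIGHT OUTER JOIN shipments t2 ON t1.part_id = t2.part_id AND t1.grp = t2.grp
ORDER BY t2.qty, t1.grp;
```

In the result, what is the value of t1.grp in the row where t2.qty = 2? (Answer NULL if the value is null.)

JV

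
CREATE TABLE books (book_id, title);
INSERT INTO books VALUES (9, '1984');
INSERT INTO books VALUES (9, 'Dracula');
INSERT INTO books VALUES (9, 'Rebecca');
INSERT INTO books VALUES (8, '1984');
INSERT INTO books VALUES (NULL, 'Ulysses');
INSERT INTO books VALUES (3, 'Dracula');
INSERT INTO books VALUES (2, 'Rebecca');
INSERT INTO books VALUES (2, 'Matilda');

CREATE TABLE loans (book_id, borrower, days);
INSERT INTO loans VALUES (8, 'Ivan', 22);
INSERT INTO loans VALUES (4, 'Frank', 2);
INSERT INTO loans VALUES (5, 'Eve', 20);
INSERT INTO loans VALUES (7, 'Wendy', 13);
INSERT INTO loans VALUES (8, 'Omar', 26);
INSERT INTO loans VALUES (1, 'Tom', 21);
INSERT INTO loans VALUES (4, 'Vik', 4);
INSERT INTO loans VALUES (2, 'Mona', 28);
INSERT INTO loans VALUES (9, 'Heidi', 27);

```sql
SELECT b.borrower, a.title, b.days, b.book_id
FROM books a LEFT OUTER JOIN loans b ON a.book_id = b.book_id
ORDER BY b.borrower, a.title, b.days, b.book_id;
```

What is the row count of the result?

9

LEFT JOIN keeps every row from `books`; unmatched rows get NULL for `loans`'s columns.
Matching on a.book_id = b.book_id. A NULL in a compared column never satisfies the condition.
- a[0] book_id=9 → 1 match(es) in b → 1 row(s).
- a[1] book_id=9 → 1 match(es) in b → 1 row(s).
- a[2] book_id=9 → 1 match(es) in b → 1 row(s).
- a[3] book_id=8 → 2 match(es) in b → 2 row(s).
- a[4] book_id=NULL → no match; kept with NULLs on the b side.
- a[5] book_id=3 → no match; kept with NULLs on the b side.
- a[6] book_id=2 → 1 match(es) in b → 1 row(s).
- a[7] book_id=2 → 1 match(es) in b → 1 row(s).
Total: 7 matched + 2 padded = 9 rows.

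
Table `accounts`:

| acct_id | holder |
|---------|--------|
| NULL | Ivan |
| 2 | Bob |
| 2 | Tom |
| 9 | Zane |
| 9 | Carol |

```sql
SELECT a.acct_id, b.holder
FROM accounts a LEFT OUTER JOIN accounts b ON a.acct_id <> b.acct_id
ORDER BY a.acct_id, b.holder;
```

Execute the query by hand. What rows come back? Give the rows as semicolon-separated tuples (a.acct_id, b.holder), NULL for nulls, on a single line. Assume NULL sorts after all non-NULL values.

(2, Carol); (2, Carol); (2, Zane); (2, Zane); (9, Bob); (9, Bob); (9, Tom); (9, Tom); (NULL, NULL)

LEFT JOIN keeps every row from `accounts a`; unmatched rows get NULL for `accounts b`'s columns.
Matching on a.acct_id <> b.acct_id. A NULL in a compared column never satisfies the condition.
Matched pairs: 8; unmatched a rows kept: 1.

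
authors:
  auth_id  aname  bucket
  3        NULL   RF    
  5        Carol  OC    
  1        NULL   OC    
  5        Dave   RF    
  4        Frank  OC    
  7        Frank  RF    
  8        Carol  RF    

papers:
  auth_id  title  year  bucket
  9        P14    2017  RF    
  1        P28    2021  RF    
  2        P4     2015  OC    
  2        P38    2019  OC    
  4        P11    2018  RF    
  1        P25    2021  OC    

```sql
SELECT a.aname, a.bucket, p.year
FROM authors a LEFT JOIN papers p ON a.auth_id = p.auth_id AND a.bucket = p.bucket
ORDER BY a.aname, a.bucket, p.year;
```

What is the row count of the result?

7

LEFT JOIN keeps every row from `authors`; unmatched rows get NULL for `papers`'s columns.
Matching on a.auth_id = p.auth_id AND a.bucket = p.bucket.
- auth_id=3, bucket=RF: no p row matches, row kept with p columns NULL.
- auth_id=5, bucket=OC: no p row matches, row kept with p columns NULL.
- auth_id=1, bucket=OC: 1 matching p row(s), so 1 row(s) emitted.
- auth_id=5, bucket=RF: no p row matches, row kept with p columns NULL.
- auth_id=4, bucket=OC: no p row matches, row kept with p columns NULL.
- auth_id=7, bucket=RF: no p row matches, row kept with p columns NULL.
- auth_id=8, bucket=RF: no p row matches, row kept with p columns NULL.
Total: 1 matched + 6 padded = 7 rows.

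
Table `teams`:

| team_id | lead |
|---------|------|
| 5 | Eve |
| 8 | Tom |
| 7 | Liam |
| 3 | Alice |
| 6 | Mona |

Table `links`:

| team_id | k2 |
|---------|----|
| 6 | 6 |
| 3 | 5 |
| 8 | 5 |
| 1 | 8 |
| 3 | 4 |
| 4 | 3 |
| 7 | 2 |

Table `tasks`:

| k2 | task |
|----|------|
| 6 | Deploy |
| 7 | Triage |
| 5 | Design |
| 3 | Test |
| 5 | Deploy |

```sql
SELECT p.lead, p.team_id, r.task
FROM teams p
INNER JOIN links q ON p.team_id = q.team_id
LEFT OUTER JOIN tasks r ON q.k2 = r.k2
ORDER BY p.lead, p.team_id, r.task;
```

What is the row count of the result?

7

Step 1 — p INNER JOIN q on team_id → 5 row(s).
Then LEFT JOIN `tasks r` on k2: each of those 5 rows is kept; rows whose q.k2 has no match in r get NULL for r's columns.
Result: 7 row(s).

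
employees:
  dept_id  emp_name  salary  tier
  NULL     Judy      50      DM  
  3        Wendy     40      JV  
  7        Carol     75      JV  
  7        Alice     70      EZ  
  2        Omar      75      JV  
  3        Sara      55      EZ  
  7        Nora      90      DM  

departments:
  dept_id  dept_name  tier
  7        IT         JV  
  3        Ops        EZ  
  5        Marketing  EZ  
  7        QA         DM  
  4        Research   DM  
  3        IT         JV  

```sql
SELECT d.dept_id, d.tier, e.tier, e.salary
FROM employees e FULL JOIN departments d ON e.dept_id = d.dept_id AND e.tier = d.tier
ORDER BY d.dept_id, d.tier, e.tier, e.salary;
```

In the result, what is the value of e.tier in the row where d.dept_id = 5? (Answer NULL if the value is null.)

FULL OUTER JOIN keeps every row from both sides; unmatched rows get NULL for the other side's columns.
Matching on e.dept_id = d.dept_id AND e.tier = d.tier. A NULL in a compared column never satisfies the condition.
Matched pairs: 4; unmatched e rows kept: 3; unmatched d rows kept: 2.

NULL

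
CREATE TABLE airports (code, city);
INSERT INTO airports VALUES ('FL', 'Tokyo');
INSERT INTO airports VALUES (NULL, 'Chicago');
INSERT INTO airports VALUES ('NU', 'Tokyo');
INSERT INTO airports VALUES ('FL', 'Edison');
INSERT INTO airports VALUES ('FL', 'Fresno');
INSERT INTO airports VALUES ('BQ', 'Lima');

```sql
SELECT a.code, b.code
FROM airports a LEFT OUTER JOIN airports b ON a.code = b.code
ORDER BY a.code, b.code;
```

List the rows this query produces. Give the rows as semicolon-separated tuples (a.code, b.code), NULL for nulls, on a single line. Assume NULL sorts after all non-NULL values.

LEFT JOIN keeps every row from `airports a`; unmatched rows get NULL for `airports b`'s columns.
Matching on a.code = b.code. A NULL in a compared column never satisfies the condition.
- a row (code=FL): matches 3 b row(s) → 3 output row(s).
- a row (code=NULL): no match → kept, b columns NULL.
- a row (code=NU): matches 1 b row(s) → 1 output row(s).
- a row (code=FL): matches 3 b row(s) → 3 output row(s).
- a row (code=FL): matches 3 b row(s) → 3 output row(s).
- a row (code=BQ): matches 1 b row(s) → 1 output row(s).

(BQ, BQ); (FL, FL); (FL, FL); (FL, FL); (FL, FL); (FL, FL); (FL, FL); (FL, FL); (FL, FL); (FL, FL); (NU, NU); (NULL, NULL)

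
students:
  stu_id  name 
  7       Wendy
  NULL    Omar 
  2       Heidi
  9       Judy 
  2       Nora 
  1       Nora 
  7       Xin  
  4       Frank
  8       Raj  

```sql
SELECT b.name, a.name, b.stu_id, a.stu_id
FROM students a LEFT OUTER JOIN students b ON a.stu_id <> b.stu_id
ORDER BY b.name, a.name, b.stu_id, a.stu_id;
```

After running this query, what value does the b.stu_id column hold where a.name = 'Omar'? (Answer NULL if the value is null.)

NULL

LEFT JOIN keeps every row from `students a`; unmatched rows get NULL for `students b`'s columns.
Matching on a.stu_id <> b.stu_id. A NULL in a compared column never satisfies the condition.
- a row (stu_id=7): matches 6 b row(s) → 6 output row(s).
- a row (stu_id=NULL): no match → kept, b columns NULL.
- a row (stu_id=2): matches 6 b row(s) → 6 output row(s).
- a row (stu_id=9): matches 7 b row(s) → 7 output row(s).
- a row (stu_id=2): matches 6 b row(s) → 6 output row(s).
- a row (stu_id=1): matches 7 b row(s) → 7 output row(s).
- a row (stu_id=7): matches 6 b row(s) → 6 output row(s).
- a row (stu_id=4): matches 7 b row(s) → 7 output row(s).
- a row (stu_id=8): matches 7 b row(s) → 7 output row(s).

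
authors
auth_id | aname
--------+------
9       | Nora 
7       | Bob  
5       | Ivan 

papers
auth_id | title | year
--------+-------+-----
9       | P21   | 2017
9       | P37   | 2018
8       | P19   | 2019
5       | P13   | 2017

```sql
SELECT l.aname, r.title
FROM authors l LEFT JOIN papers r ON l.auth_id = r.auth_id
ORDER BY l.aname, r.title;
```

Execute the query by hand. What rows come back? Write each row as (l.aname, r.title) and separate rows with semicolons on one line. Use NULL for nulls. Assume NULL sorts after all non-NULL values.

LEFT JOIN keeps every row from `authors`; unmatched rows get NULL for `papers`'s columns.
Matching on l.auth_id = r.auth_id.
- l row (auth_id=9): matches 2 r row(s) → 2 output row(s).
- l row (auth_id=7): no match → kept, r columns NULL.
- l row (auth_id=5): matches 1 r row(s) → 1 output row(s).
After projecting and ordering:
l.aname | r.title
Bob | NULL
Ivan | P13
Nora | P21
Nora | P37

(Bob, NULL); (Ivan, P13); (Nora, P21); (Nora, P37)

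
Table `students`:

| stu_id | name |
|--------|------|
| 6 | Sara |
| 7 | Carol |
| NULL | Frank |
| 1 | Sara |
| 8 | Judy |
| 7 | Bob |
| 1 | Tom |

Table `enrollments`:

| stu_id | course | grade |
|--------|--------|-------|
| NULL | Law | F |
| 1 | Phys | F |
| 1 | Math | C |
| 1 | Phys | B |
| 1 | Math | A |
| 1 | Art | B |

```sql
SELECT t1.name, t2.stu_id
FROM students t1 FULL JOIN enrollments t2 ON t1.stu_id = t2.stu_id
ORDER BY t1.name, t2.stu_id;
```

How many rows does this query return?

FULL OUTER JOIN keeps every row from both sides; unmatched rows get NULL for the other side's columns.
Matching on t1.stu_id = t2.stu_id. A NULL in a compared column never satisfies the condition.
Matched pairs: 10; unmatched t1 rows kept: 5; unmatched t2 rows kept: 1.
Total: 10 matched + 6 padded = 16 rows.

16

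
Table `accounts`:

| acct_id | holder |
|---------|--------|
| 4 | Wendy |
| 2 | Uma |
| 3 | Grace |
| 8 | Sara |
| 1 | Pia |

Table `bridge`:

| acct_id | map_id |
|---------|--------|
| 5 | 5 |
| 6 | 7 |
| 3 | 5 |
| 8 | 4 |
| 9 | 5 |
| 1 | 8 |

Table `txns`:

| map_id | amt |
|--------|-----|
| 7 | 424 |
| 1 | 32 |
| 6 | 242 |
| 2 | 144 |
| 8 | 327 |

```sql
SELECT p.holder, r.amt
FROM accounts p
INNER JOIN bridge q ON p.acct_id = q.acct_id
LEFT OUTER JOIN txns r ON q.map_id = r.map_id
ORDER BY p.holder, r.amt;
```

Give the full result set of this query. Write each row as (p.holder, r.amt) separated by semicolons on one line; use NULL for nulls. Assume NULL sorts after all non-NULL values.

(Grace, NULL); (Pia, 327); (Sara, NULL)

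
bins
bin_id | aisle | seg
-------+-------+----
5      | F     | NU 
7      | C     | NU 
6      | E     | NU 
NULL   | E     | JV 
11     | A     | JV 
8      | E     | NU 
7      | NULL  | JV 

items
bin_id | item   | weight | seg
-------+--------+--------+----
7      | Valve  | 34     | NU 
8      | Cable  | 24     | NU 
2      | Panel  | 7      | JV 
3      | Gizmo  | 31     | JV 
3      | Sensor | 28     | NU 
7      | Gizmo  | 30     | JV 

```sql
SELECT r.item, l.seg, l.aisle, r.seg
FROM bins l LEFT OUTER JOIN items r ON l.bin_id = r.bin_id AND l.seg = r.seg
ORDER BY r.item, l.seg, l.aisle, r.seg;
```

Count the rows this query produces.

LEFT JOIN keeps every row from `bins`; unmatched rows get NULL for `items`'s columns.
Matching on l.bin_id = r.bin_id AND l.seg = r.seg. A NULL in a compared column never satisfies the condition.
Matched pairs: 3; unmatched l rows kept: 4.
Total: 3 matched + 4 padded = 7 rows.

7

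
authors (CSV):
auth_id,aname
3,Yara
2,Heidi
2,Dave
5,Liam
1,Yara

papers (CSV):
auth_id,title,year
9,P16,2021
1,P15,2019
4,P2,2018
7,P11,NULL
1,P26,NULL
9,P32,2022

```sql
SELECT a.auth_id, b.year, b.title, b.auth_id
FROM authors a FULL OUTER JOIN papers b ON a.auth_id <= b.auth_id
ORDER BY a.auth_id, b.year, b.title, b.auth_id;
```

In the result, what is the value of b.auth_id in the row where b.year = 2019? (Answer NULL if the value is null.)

1

FULL OUTER JOIN keeps every row from both sides; unmatched rows get NULL for the other side's columns.
Matching on a.auth_id <= b.auth_id.
Matched pairs: 21; unmatched a rows kept: 0; unmatched b rows kept: 0.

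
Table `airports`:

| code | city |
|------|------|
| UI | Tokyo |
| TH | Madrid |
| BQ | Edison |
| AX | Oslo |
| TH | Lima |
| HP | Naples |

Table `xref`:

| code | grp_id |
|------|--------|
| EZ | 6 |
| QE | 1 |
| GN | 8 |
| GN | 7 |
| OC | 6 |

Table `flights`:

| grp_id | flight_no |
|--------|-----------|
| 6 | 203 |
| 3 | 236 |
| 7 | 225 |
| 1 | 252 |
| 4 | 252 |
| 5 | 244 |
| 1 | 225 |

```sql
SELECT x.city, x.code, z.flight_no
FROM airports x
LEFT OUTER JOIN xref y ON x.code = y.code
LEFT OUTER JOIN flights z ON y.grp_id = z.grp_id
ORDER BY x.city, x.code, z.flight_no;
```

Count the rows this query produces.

6

Step 1 — x LEFT JOIN y on code → 6 row(s).
Then LEFT JOIN `flights z` on grp_id: each of those 6 rows is kept; rows whose y.grp_id has no match in z get NULL for z's columns.
Result: 6 row(s).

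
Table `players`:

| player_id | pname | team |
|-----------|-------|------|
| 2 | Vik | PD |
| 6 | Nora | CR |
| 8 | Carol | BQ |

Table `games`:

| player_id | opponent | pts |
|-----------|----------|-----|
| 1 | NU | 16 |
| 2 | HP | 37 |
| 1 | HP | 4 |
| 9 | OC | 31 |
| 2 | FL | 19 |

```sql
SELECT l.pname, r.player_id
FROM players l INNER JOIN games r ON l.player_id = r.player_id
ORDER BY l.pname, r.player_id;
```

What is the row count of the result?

2

INNER JOIN keeps only pairs where the ON condition holds.
Matching on l.player_id = r.player_id.
- l row (player_id=2): matches 2 r row(s) → 2 output row(s).
- l row (player_id=6): no match → dropped.
- l row (player_id=8): no match → dropped.
Total: 2 rows.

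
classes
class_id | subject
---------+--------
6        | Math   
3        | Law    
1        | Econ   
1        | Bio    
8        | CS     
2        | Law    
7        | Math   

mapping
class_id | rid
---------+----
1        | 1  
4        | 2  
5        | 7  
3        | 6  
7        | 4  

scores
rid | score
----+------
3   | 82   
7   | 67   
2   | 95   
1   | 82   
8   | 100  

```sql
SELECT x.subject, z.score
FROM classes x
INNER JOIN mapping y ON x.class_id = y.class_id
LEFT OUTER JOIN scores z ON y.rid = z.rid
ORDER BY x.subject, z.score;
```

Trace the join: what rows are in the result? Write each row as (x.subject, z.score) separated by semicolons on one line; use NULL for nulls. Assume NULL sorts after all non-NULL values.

(Bio, 82); (Econ, 82); (Law, NULL); (Math, NULL)

Step 1 — x INNER JOIN y on class_id → 4 row(s).
Then LEFT JOIN `scores z` on rid: each of those 4 rows is kept; rows whose y.rid has no match in z get NULL for z's columns.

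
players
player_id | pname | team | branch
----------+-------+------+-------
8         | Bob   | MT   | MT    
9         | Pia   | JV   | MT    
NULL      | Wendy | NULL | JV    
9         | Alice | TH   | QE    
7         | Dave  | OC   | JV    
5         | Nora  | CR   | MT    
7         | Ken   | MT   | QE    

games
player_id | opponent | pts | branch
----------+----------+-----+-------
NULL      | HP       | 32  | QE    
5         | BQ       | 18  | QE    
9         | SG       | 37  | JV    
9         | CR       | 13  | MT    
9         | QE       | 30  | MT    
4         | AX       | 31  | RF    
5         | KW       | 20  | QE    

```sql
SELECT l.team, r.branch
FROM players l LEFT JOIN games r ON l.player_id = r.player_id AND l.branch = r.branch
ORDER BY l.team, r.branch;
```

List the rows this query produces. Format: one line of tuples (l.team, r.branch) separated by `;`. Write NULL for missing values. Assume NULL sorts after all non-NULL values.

(CR, NULL); (JV, MT); (JV, MT); (MT, NULL); (MT, NULL); (OC, NULL); (TH, NULL); (NULL, NULL)

LEFT JOIN keeps every row from `players`; unmatched rows get NULL for `games`'s columns.
Matching on l.player_id = r.player_id AND l.branch = r.branch. A NULL in a compared column never satisfies the condition.
Matched pairs: 2; unmatched l rows kept: 6.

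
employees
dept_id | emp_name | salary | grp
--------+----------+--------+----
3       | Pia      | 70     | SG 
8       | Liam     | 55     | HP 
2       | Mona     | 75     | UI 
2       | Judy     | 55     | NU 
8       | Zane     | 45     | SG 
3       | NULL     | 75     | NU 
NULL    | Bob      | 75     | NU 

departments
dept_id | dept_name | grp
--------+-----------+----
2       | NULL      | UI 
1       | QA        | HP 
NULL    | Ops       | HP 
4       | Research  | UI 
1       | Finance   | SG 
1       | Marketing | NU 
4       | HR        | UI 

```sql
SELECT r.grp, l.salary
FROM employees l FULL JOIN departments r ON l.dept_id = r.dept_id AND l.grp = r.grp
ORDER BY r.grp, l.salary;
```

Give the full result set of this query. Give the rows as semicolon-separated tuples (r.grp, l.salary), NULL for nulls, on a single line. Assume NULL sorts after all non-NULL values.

(HP, NULL); (HP, NULL); (NU, NULL); (SG, NULL); (UI, 75); (UI, NULL); (UI, NULL); (NULL, 45); (NULL, 55); (NULL, 55); (NULL, 70); (NULL, 75); (NULL, 75)

FULL OUTER JOIN keeps every row from both sides; unmatched rows get NULL for the other side's columns.
Matching on l.dept_id = r.dept_id AND l.grp = r.grp. A NULL in a compared column never satisfies the condition.
Matched pairs: 1; unmatched l rows kept: 6; unmatched r rows kept: 6.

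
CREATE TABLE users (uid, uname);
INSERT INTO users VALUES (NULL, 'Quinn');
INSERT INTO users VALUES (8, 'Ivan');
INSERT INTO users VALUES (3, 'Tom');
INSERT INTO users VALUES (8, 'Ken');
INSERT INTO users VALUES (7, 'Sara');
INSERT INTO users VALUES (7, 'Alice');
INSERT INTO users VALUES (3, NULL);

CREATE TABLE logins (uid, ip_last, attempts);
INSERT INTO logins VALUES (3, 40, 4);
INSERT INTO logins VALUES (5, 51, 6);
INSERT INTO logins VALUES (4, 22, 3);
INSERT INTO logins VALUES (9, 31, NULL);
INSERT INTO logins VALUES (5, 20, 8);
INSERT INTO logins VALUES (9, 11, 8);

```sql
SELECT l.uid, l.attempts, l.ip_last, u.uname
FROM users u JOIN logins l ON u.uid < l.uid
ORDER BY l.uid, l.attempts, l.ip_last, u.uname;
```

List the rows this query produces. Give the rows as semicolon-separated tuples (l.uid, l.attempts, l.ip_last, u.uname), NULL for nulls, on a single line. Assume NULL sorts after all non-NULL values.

(4, 3, 22, Tom); (4, 3, 22, NULL); (5, 6, 51, Tom); (5, 6, 51, NULL); (5, 8, 20, Tom); (5, 8, 20, NULL); (9, 8, 11, Alice); (9, 8, 11, Ivan); (9, 8, 11, Ken); (9, 8, 11, Sara); (9, 8, 11, Tom); (9, 8, 11, NULL); (9, NULL, 31, Alice); (9, NULL, 31, Ivan); (9, NULL, 31, Ken); (9, NULL, 31, Sara); (9, NULL, 31, Tom); (9, NULL, 31, NULL)

INNER JOIN keeps only pairs where the ON condition holds.
Matching on u.uid < l.uid. A NULL in a compared column never satisfies the condition.
Matched pairs: 18.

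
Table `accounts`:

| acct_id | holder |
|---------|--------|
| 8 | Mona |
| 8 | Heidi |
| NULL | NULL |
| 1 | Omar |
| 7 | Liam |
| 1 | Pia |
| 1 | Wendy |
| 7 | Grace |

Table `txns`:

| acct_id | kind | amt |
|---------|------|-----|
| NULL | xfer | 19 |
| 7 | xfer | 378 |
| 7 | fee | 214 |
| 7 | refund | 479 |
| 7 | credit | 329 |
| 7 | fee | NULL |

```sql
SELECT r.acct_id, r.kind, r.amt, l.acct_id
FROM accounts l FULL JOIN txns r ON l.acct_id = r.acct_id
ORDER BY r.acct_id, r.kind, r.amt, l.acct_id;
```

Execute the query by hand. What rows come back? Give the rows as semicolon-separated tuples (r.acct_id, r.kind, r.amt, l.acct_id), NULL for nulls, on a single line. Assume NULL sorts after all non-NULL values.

(7, credit, 329, 7); (7, credit, 329, 7); (7, fee, 214, 7); (7, fee, 214, 7); (7, fee, NULL, 7); (7, fee, NULL, 7); (7, refund, 479, 7); (7, refund, 479, 7); (7, xfer, 378, 7); (7, xfer, 378, 7); (NULL, xfer, 19, NULL); (NULL, NULL, NULL, 1); (NULL, NULL, NULL, 1); (NULL, NULL, NULL, 1); (NULL, NULL, NULL, 8); (NULL, NULL, NULL, 8); (NULL, NULL, NULL, NULL)

FULL OUTER JOIN keeps every row from both sides; unmatched rows get NULL for the other side's columns.
Matching on l.acct_id = r.acct_id. A NULL in a compared column never satisfies the condition.
- l[0] acct_id=8 → no match; kept with NULLs on the r side.
- l[1] acct_id=8 → no match; kept with NULLs on the r side.
- l[2] acct_id=NULL → no match; kept with NULLs on the r side.
- l[3] acct_id=1 → no match; kept with NULLs on the r side.
- l[4] acct_id=7 → 5 match(es) in r → 5 row(s).
- l[5] acct_id=1 → no match; kept with NULLs on the r side.
- l[6] acct_id=1 → no match; kept with NULLs on the r side.
- l[7] acct_id=7 → 5 match(es) in r → 5 row(s).
- plus 1 unmatched r row(s), each kept with NULL l columns.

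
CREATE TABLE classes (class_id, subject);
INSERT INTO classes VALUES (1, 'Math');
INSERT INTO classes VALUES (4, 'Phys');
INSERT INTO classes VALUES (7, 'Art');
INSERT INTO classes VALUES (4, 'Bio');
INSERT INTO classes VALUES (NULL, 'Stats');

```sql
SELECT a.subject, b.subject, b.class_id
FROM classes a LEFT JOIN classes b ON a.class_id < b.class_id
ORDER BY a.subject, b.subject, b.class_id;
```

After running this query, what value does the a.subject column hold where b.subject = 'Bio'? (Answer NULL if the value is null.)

Math

LEFT JOIN keeps every row from `classes a`; unmatched rows get NULL for `classes b`'s columns.
Matching on a.class_id < b.class_id. A NULL in a compared column never satisfies the condition.
Matched pairs: 5; unmatched a rows kept: 2.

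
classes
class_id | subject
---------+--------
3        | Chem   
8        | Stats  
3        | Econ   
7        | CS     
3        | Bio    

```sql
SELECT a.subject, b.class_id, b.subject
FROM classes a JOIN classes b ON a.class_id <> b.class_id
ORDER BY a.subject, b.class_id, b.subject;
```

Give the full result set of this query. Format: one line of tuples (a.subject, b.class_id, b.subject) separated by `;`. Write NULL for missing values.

INNER JOIN keeps only pairs where the ON condition holds.
Matching on a.class_id <> b.class_id.
Matched pairs: 14.

(Bio, 7, CS); (Bio, 8, Stats); (CS, 3, Bio); (CS, 3, Chem); (CS, 3, Econ); (CS, 8, Stats); (Chem, 7, CS); (Chem, 8, Stats); (Econ, 7, CS); (Econ, 8, Stats); (Stats, 3, Bio); (Stats, 3, Chem); (Stats, 3, Econ); (Stats, 7, CS)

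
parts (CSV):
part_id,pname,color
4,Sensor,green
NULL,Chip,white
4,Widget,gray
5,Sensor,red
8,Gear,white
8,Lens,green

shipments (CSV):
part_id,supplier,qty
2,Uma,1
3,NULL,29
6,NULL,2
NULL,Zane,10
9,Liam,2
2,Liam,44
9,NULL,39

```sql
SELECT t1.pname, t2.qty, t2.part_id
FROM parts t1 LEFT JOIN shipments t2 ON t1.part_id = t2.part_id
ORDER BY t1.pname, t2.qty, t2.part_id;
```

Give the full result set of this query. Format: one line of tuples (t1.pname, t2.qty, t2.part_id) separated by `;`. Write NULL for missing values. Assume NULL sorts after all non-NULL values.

LEFT JOIN keeps every row from `parts`; unmatched rows get NULL for `shipments`'s columns.
Matching on t1.part_id = t2.part_id. A NULL in a compared column never satisfies the condition.
Matched pairs: 0; unmatched t1 rows kept: 6.

(Chip, NULL, NULL); (Gear, NULL, NULL); (Lens, NULL, NULL); (Sensor, NULL, NULL); (Sensor, NULL, NULL); (Widget, NULL, NULL)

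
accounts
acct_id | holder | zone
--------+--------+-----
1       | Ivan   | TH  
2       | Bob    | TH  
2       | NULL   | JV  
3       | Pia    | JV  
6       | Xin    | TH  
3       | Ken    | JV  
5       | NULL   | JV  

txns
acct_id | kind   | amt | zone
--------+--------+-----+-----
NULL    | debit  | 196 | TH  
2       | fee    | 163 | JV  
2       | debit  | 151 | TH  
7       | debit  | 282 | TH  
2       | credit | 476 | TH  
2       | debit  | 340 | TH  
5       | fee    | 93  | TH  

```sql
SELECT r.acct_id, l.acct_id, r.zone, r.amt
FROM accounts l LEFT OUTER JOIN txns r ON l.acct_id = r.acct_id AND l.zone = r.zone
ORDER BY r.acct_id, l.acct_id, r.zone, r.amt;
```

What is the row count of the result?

LEFT JOIN keeps every row from `accounts`; unmatched rows get NULL for `txns`'s columns.
Matching on l.acct_id = r.acct_id AND l.zone = r.zone. A NULL in a compared column never satisfies the condition.
- l[0] acct_id=1, zone=TH → no match; kept with NULLs on the r side.
- l[1] acct_id=2, zone=TH → 3 match(es) in r → 3 row(s).
- l[2] acct_id=2, zone=JV → 1 match(es) in r → 1 row(s).
- l[3] acct_id=3, zone=JV → no match; kept with NULLs on the r side.
- l[4] acct_id=6, zone=TH → no match; kept with NULLs on the r side.
- l[5] acct_id=3, zone=JV → no match; kept with NULLs on the r side.
- l[6] acct_id=5, zone=JV → no match; kept with NULLs on the r side.
Total: 4 matched + 5 padded = 9 rows.

9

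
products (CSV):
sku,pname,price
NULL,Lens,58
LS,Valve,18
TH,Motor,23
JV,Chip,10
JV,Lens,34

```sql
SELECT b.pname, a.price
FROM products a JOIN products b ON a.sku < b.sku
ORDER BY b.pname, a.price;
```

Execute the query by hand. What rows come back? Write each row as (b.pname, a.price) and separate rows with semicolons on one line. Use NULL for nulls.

(Motor, 10); (Motor, 18); (Motor, 34); (Valve, 10); (Valve, 34)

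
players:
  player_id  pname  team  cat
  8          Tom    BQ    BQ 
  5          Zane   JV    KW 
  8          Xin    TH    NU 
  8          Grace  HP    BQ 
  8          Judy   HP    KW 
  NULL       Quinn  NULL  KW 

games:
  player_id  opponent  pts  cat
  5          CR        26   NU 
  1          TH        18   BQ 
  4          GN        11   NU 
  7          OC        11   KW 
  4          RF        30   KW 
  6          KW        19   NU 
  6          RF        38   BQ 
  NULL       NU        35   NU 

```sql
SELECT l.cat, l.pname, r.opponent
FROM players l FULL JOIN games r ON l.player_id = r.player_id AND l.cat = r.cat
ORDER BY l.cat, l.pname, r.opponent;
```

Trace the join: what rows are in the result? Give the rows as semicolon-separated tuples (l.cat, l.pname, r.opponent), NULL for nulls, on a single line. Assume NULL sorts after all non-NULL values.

FULL OUTER JOIN keeps every row from both sides; unmatched rows get NULL for the other side's columns.
Matching on l.player_id = r.player_id AND l.cat = r.cat. A NULL in a compared column never satisfies the condition.
- l[0] player_id=8, cat=BQ → no match; kept with NULLs on the r side.
- l[1] player_id=5, cat=KW → no match; kept with NULLs on the r side.
- l[2] player_id=8, cat=NU → no match; kept with NULLs on the r side.
- l[3] player_id=8, cat=BQ → no match; kept with NULLs on the r side.
- l[4] player_id=8, cat=KW → no match; kept with NULLs on the r side.
- l[5] player_id=NULL, cat=KW → no match; kept with NULLs on the r side.
- 8 r row(s) had no l match → kept, l columns NULL.

(BQ, Grace, NULL); (BQ, Tom, NULL); (KW, Judy, NULL); (KW, Quinn, NULL); (KW, Zane, NULL); (NU, Xin, NULL); (NULL, NULL, CR); (NULL, NULL, GN); (NULL, NULL, KW); (NULL, NULL, NU); (NULL, NULL, OC); (NULL, NULL, RF); (NULL, NULL, RF); (NULL, NULL, TH)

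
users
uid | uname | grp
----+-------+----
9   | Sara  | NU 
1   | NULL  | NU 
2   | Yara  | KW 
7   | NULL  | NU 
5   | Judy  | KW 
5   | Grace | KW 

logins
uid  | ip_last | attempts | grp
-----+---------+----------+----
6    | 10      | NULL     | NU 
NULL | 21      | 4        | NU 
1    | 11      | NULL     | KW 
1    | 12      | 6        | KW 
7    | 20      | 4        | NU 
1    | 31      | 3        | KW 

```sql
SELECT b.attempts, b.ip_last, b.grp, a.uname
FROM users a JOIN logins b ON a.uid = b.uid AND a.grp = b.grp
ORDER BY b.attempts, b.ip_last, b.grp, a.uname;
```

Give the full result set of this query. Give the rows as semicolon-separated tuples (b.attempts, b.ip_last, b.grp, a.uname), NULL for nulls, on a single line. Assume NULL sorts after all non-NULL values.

(4, 20, NU, NULL)

INNER JOIN keeps only pairs where the ON condition holds.
Matching on a.uid = b.uid AND a.grp = b.grp. A NULL in a compared column never satisfies the condition.
- uid=9, grp=NU: no matching b row, dropped.
- uid=1, grp=NU: no matching b row, dropped.
- uid=2, grp=KW: no matching b row, dropped.
- uid=7, grp=NU: 1 matching b row(s), so 1 row(s) emitted.
- uid=5, grp=KW: no matching b row, dropped.
- uid=5, grp=KW: no matching b row, dropped.
After projecting and ordering:
b.attempts | b.ip_last | b.grp | a.uname
4 | 20 | NU | NULL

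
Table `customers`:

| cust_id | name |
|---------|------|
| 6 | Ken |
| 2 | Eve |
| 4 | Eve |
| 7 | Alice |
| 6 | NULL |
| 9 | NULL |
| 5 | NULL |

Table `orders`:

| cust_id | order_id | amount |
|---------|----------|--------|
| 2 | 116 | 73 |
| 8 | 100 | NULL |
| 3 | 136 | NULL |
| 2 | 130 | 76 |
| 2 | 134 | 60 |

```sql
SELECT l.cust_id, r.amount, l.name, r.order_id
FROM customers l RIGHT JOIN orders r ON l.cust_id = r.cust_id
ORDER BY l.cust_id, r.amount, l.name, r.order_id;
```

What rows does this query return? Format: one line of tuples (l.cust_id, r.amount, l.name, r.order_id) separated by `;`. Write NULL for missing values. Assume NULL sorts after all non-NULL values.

(2, 60, Eve, 134); (2, 73, Eve, 116); (2, 76, Eve, 130); (NULL, NULL, NULL, 100); (NULL, NULL, NULL, 136)

RIGHT JOIN keeps every row from `orders`; unmatched rows get NULL for `customers`'s columns.
Matching on l.cust_id = r.cust_id.
- cust_id=6: no matching r row.
- cust_id=2: 3 matching r row(s), so 3 row(s) emitted.
- cust_id=4: no matching r row.
- cust_id=7: no matching r row.
- cust_id=6: no matching r row.
- cust_id=9: no matching r row.
- cust_id=5: no matching r row.
- 2 row(s) from r found no l partner → padded with NULL.
After projecting and ordering:
l.cust_id | r.amount | l.name | r.order_id
2 | 60 | Eve | 134
2 | 73 | Eve | 116
2 | 76 | Eve | 130
NULL | NULL | NULL | 100
NULL | NULL | NULL | 136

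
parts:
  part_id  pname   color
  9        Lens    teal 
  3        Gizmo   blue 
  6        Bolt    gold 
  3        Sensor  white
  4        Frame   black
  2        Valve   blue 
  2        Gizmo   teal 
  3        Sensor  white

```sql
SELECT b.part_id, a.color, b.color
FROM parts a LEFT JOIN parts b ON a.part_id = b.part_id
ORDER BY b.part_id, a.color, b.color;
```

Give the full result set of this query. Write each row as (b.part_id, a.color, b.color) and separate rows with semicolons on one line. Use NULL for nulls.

LEFT JOIN keeps every row from `parts a`; unmatched rows get NULL for `parts b`'s columns.
Matching on a.part_id = b.part_id.
- a row (part_id=9): matches 1 b row(s) → 1 output row(s).
- a row (part_id=3): matches 3 b row(s) → 3 output row(s).
- a row (part_id=6): matches 1 b row(s) → 1 output row(s).
- a row (part_id=3): matches 3 b row(s) → 3 output row(s).
- a row (part_id=4): matches 1 b row(s) → 1 output row(s).
- a row (part_id=2): matches 2 b row(s) → 2 output row(s).
- a row (part_id=2): matches 2 b row(s) → 2 output row(s).
- a row (part_id=3): matches 3 b row(s) → 3 output row(s).

(2, blue, blue); (2, blue, teal); (2, teal, blue); (2, teal, teal); (3, blue, blue); (3, blue, white); (3, blue, white); (3, white, blue); (3, white, blue); (3, white, white); (3, white, white); (3, white, white); (3, white, white); (4, black, black); (6, gold, gold); (9, teal, teal)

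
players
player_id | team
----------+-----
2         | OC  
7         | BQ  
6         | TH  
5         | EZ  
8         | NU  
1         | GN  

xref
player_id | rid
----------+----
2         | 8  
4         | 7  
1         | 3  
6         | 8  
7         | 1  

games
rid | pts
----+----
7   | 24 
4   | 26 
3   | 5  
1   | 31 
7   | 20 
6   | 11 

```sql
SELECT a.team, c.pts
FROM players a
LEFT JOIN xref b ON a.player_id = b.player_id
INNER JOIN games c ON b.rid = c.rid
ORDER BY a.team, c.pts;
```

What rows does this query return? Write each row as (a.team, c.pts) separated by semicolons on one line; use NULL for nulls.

Step 1 — a LEFT JOIN b on player_id → 6 row(s).
Then INNER JOIN `games c` on rid: keep only rows whose b.rid appears in c.

(BQ, 31); (GN, 5)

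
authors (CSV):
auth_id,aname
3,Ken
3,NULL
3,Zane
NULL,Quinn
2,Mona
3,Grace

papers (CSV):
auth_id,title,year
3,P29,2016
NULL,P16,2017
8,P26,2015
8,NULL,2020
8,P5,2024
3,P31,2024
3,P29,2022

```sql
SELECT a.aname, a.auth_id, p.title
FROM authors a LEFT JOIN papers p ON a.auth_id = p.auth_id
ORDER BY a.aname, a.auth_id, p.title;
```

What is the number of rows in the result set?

LEFT JOIN keeps every row from `authors`; unmatched rows get NULL for `papers`'s columns.
Matching on a.auth_id = p.auth_id. A NULL in a compared column never satisfies the condition.
- a row (auth_id=3): matches 3 p row(s) → 3 output row(s).
- a row (auth_id=3): matches 3 p row(s) → 3 output row(s).
- a row (auth_id=3): matches 3 p row(s) → 3 output row(s).
- a row (auth_id=NULL): no match → kept, p columns NULL.
- a row (auth_id=2): no match → kept, p columns NULL.
- a row (auth_id=3): matches 3 p row(s) → 3 output row(s).
Total: 12 matched + 2 padded = 14 rows.

14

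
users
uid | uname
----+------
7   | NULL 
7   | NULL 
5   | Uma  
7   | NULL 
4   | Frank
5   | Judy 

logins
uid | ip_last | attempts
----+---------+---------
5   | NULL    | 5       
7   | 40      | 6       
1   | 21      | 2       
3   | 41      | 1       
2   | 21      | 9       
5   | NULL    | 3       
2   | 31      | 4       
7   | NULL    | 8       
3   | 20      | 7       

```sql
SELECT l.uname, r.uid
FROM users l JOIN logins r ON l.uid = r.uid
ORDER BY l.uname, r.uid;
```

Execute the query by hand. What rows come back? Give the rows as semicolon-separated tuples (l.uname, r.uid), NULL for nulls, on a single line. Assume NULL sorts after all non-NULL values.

(Judy, 5); (Judy, 5); (Uma, 5); (Uma, 5); (NULL, 7); (NULL, 7); (NULL, 7); (NULL, 7); (NULL, 7); (NULL, 7)

INNER JOIN keeps only pairs where the ON condition holds.
Matching on l.uid = r.uid.
- uid=7: 2 matching r row(s), so 2 row(s) emitted.
- uid=7: 2 matching r row(s), so 2 row(s) emitted.
- uid=5: 2 matching r row(s), so 2 row(s) emitted.
- uid=7: 2 matching r row(s), so 2 row(s) emitted.
- uid=4: no matching r row, dropped.
- uid=5: 2 matching r row(s), so 2 row(s) emitted.
After projecting and ordering:
l.uname | r.uid
Judy | 5
Judy | 5
Uma | 5
Uma | 5
NULL | 7
NULL | 7
NULL | 7
NULL | 7
NULL | 7
NULL | 7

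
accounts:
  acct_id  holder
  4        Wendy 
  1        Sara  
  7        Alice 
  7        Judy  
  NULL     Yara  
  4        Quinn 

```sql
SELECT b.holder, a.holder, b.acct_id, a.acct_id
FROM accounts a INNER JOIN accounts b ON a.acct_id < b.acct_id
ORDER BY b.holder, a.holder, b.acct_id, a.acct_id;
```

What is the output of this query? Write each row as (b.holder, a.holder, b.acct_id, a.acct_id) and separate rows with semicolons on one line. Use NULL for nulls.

(Alice, Quinn, 7, 4); (Alice, Sara, 7, 1); (Alice, Wendy, 7, 4); (Judy, Quinn, 7, 4); (Judy, Sara, 7, 1); (Judy, Wendy, 7, 4); (Quinn, Sara, 4, 1); (Wendy, Sara, 4, 1)

INNER JOIN keeps only pairs where the ON condition holds.
Matching on a.acct_id < b.acct_id. A NULL in a compared column never satisfies the condition.
Matched pairs: 8.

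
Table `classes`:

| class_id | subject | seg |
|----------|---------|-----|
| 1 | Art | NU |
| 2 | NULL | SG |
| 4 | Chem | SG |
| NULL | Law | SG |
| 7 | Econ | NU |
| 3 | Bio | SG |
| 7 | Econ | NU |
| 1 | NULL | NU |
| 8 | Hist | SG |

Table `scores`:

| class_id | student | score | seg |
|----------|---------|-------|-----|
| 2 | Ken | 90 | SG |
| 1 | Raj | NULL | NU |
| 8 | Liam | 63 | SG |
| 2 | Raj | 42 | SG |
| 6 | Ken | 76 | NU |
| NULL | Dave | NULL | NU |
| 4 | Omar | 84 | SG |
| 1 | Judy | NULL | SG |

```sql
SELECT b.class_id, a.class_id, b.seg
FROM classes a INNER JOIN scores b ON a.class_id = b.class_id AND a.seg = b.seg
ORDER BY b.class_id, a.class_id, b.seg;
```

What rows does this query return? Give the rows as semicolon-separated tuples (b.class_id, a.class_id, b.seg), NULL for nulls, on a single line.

(1, 1, NU); (1, 1, NU); (2, 2, SG); (2, 2, SG); (4, 4, SG); (8, 8, SG)

INNER JOIN keeps only pairs where the ON condition holds.
Matching on a.class_id = b.class_id AND a.seg = b.seg. A NULL in a compared column never satisfies the condition.
- a (class_id=1, seg=NU) pairs with 1 row(s) of b.
- a (class_id=2, seg=SG) pairs with 2 row(s) of b.
- a (class_id=4, seg=SG) pairs with 1 row(s) of b.
- a (class_id=NULL, seg=SG) has no partner → excluded.
- a (class_id=7, seg=NU) has no partner → excluded.
- a (class_id=3, seg=SG) has no partner → excluded.
- a (class_id=7, seg=NU) has no partner → excluded.
- a (class_id=1, seg=NU) pairs with 1 row(s) of b.
- a (class_id=8, seg=SG) pairs with 1 row(s) of b.
After projecting and ordering:
b.class_id | a.class_id | b.seg
1 | 1 | NU
1 | 1 | NU
2 | 2 | SG
2 | 2 | SG
4 | 4 | SG
8 | 8 | SG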